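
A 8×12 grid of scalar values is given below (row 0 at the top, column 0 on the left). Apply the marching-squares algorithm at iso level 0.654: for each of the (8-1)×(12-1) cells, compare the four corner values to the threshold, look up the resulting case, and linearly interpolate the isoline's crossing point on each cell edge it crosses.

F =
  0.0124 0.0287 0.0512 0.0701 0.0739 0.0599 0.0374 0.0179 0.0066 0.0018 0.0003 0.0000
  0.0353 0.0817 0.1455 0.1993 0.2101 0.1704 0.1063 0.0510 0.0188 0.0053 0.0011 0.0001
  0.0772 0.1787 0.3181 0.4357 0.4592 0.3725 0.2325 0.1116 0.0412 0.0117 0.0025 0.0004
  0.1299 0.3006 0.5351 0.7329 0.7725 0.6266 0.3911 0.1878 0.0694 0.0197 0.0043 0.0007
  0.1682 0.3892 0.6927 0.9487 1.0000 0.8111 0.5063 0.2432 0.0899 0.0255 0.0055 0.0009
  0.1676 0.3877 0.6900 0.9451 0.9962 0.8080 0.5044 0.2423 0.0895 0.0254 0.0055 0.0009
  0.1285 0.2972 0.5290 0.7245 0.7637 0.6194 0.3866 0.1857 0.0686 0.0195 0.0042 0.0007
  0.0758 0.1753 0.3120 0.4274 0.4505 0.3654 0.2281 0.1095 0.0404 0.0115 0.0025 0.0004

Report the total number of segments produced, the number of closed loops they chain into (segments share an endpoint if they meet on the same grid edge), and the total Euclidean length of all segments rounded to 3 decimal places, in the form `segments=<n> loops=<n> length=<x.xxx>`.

segments=16 loops=1 length=11.655

cell (2,2): code 0100 → (2.735,3.000)–(3.000,2.601)
cell (2,3): code 1100 → (2.622,4.000)–(2.735,3.000)
cell (2,4): code 1000 → (3.000,4.812)–(2.622,4.000)
cell (3,1): code 0100 → (3.754,2.000)–(4.000,1.872)
cell (3,2): code 1110 → (3.000,2.601)–(3.754,2.000)
cell (3,4): code 1101 → (3.149,5.000)–(3.000,4.812)
cell (3,5): code 1000 → (4.000,5.515)–(3.149,5.000)
cell (4,1): code 0110 → (4.000,1.872)–(5.000,1.881)
cell (4,5): code 1001 → (5.000,5.507)–(4.000,5.515)
cell (5,1): code 0010 → (5.000,1.881)–(5.224,2.000)
cell (5,2): code 0111 → (5.224,2.000)–(6.000,2.639)
cell (5,4): code 1011 → (6.000,4.760)–(5.817,5.000)
cell (5,5): code 0001 → (5.817,5.000)–(5.000,5.507)
cell (6,2): code 0010 → (6.000,2.639)–(6.237,3.000)
cell (6,3): code 0011 → (6.237,3.000)–(6.350,4.000)
cell (6,4): code 0001 → (6.350,4.000)–(6.000,4.760)
total: 16 segments, chained into 1 closed loop(s), length Σ = 11.654975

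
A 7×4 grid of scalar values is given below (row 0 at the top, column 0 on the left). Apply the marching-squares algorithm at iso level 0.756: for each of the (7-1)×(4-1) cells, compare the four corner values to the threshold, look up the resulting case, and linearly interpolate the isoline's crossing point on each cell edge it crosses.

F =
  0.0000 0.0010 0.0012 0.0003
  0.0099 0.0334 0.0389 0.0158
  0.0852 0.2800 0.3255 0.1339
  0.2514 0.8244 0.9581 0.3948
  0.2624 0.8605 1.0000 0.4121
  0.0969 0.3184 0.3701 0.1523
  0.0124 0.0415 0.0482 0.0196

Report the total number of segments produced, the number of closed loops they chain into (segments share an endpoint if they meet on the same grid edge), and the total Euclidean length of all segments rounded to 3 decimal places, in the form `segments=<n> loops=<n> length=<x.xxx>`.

segments=8 loops=1 length=5.522

cell (2,0): code 0100 → (2.874,1.000)–(3.000,0.881)
cell (2,1): code 1100 → (2.681,2.000)–(2.874,1.000)
cell (2,2): code 1000 → (3.000,2.359)–(2.681,2.000)
cell (3,0): code 0110 → (3.000,0.881)–(4.000,0.825)
cell (3,2): code 1001 → (4.000,2.415)–(3.000,2.359)
cell (4,0): code 0010 → (4.000,0.825)–(4.193,1.000)
cell (4,1): code 0011 → (4.193,1.000)–(4.387,2.000)
cell (4,2): code 0001 → (4.387,2.000)–(4.000,2.415)
total: 8 segments, chained into 1 closed loop(s), length Σ = 5.522079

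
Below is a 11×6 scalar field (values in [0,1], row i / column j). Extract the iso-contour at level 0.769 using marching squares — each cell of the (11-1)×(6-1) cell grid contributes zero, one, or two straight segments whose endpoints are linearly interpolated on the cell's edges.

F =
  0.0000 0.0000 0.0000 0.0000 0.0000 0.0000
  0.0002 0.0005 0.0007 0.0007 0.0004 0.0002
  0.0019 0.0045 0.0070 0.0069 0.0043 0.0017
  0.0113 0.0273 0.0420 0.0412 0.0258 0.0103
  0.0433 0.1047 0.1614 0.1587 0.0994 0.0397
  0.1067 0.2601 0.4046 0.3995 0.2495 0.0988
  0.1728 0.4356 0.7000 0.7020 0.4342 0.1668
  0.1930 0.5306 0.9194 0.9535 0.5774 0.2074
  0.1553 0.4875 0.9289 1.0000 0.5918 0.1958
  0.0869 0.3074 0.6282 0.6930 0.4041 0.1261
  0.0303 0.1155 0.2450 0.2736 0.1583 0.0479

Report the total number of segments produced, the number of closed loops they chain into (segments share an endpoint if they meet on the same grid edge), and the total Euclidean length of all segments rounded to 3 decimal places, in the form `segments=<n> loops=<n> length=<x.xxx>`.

segments=8 loops=1 length=7.283

cell (6,1): code 0100 → (6.314,2.000)–(7.000,1.613)
cell (6,2): code 1100 → (6.266,3.000)–(6.314,2.000)
cell (6,3): code 1000 → (7.000,3.491)–(6.266,3.000)
cell (7,1): code 0110 → (7.000,1.613)–(8.000,1.638)
cell (7,3): code 1001 → (8.000,3.566)–(7.000,3.491)
cell (8,1): code 0010 → (8.000,1.638)–(8.532,2.000)
cell (8,2): code 0011 → (8.532,2.000)–(8.752,3.000)
cell (8,3): code 0001 → (8.752,3.000)–(8.000,3.566)
total: 8 segments, chained into 1 closed loop(s), length Σ = 7.282899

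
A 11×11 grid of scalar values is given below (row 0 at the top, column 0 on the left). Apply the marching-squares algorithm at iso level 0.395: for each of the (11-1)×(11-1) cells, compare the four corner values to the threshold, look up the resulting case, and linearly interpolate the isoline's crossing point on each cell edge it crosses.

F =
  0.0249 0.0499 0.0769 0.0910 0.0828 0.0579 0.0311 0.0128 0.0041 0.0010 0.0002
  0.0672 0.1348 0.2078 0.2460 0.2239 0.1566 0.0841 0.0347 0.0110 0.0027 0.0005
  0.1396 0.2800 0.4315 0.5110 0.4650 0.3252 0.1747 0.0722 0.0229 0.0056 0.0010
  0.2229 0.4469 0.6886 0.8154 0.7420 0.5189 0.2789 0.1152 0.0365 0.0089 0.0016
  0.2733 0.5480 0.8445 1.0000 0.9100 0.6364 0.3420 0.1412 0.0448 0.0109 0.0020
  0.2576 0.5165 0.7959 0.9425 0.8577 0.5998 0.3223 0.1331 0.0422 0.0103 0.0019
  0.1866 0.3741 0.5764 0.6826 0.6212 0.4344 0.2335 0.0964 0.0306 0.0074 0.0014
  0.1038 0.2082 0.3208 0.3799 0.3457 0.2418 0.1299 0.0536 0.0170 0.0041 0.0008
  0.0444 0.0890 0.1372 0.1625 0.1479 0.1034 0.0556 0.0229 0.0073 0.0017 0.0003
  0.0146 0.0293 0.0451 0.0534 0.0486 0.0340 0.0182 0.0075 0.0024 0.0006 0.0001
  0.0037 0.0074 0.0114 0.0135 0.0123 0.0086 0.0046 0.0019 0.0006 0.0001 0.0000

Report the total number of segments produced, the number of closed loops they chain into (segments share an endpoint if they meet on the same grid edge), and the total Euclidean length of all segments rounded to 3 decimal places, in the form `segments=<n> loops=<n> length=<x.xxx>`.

segments=20 loops=1 length=16.801

cell (1,1): code 0100 → (1.837,2.000)–(2.000,1.759)
cell (1,2): code 1100 → (1.562,3.000)–(1.837,2.000)
cell (1,3): code 1100 → (1.710,4.000)–(1.562,3.000)
cell (1,4): code 1000 → (2.000,4.501)–(1.710,4.000)
cell (2,0): code 0100 → (2.689,1.000)–(3.000,0.768)
cell (2,1): code 1110 → (2.000,1.759)–(2.689,1.000)
cell (2,4): code 1101 → (2.360,5.000)–(2.000,4.501)
cell (2,5): code 1000 → (3.000,5.516)–(2.360,5.000)
cell (3,0): code 0110 → (3.000,0.768)–(4.000,0.443)
cell (3,5): code 1001 → (4.000,5.820)–(3.000,5.516)
cell (4,0): code 0110 → (4.000,0.443)–(5.000,0.531)
cell (4,5): code 1001 → (5.000,5.738)–(4.000,5.820)
cell (5,0): code 0010 → (5.000,0.531)–(5.853,1.000)
cell (5,1): code 0111 → (5.853,1.000)–(6.000,1.103)
cell (5,5): code 1001 → (6.000,5.196)–(5.000,5.738)
cell (6,1): code 0010 → (6.000,1.103)–(6.710,2.000)
cell (6,2): code 0011 → (6.710,2.000)–(6.950,3.000)
cell (6,3): code 0011 → (6.950,3.000)–(6.821,4.000)
cell (6,4): code 0011 → (6.821,4.000)–(6.205,5.000)
cell (6,5): code 0001 → (6.205,5.000)–(6.000,5.196)
total: 20 segments, chained into 1 closed loop(s), length Σ = 16.801291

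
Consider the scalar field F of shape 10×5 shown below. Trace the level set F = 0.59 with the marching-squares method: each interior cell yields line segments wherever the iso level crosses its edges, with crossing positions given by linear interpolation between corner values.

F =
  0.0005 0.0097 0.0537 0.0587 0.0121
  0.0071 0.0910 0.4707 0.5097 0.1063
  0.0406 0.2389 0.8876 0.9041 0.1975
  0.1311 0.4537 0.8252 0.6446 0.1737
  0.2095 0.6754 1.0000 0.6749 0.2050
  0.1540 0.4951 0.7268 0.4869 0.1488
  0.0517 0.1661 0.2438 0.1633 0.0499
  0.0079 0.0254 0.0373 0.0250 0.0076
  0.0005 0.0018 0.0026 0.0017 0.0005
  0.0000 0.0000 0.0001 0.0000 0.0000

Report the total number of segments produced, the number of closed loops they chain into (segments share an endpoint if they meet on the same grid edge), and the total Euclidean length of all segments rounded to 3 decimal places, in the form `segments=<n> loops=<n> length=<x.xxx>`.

cell (1,1): code 0100 → (1.286,2.000)–(2.000,1.541)
cell (1,2): code 1100 → (1.204,3.000)–(1.286,2.000)
cell (1,3): code 1000 → (2.000,3.445)–(1.204,3.000)
cell (2,1): code 0110 → (2.000,1.541)–(3.000,1.367)
cell (2,3): code 1001 → (3.000,3.116)–(2.000,3.445)
cell (3,0): code 0100 → (3.615,1.000)–(4.000,0.817)
cell (3,1): code 1110 → (3.000,1.367)–(3.615,1.000)
cell (3,3): code 1001 → (4.000,3.181)–(3.000,3.116)
cell (4,0): code 0010 → (4.000,0.817)–(4.474,1.000)
cell (4,1): code 0111 → (4.474,1.000)–(5.000,1.410)
cell (4,2): code 1011 → (5.000,2.570)–(4.452,3.000)
cell (4,3): code 0001 → (4.452,3.000)–(4.000,3.181)
cell (5,1): code 0010 → (5.000,1.410)–(5.283,2.000)
cell (5,2): code 0001 → (5.283,2.000)–(5.000,2.570)
total: 14 segments, chained into 1 closed loop(s), length Σ = 10.625818

segments=14 loops=1 length=10.626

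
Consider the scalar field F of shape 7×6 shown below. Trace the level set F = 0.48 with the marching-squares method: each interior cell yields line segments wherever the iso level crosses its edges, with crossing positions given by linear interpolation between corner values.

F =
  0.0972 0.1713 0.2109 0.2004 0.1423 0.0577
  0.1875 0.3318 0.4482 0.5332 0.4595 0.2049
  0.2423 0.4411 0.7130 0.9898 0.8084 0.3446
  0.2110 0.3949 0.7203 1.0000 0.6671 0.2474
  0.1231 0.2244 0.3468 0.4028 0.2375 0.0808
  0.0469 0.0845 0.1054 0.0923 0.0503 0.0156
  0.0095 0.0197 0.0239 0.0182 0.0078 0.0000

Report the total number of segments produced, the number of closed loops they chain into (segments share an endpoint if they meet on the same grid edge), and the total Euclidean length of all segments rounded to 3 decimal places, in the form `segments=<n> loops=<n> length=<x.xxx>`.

segments=12 loops=1 length=10.228

cell (0,2): code 0100 → (0.840,3.000)–(1.000,2.374)
cell (0,3): code 1000 → (1.000,3.722)–(0.840,3.000)
cell (1,1): code 0100 → (1.120,2.000)–(2.000,1.143)
cell (1,2): code 1110 → (1.000,2.374)–(1.120,2.000)
cell (1,3): code 1101 → (1.059,4.000)–(1.000,3.722)
cell (1,4): code 1000 → (2.000,4.708)–(1.059,4.000)
cell (2,1): code 0110 → (2.000,1.143)–(3.000,1.262)
cell (2,4): code 1001 → (3.000,4.446)–(2.000,4.708)
cell (3,1): code 0010 → (3.000,1.262)–(3.643,2.000)
cell (3,2): code 0011 → (3.643,2.000)–(3.871,3.000)
cell (3,3): code 0011 → (3.871,3.000)–(3.436,4.000)
cell (3,4): code 0001 → (3.436,4.000)–(3.000,4.446)
total: 12 segments, chained into 1 closed loop(s), length Σ = 10.228180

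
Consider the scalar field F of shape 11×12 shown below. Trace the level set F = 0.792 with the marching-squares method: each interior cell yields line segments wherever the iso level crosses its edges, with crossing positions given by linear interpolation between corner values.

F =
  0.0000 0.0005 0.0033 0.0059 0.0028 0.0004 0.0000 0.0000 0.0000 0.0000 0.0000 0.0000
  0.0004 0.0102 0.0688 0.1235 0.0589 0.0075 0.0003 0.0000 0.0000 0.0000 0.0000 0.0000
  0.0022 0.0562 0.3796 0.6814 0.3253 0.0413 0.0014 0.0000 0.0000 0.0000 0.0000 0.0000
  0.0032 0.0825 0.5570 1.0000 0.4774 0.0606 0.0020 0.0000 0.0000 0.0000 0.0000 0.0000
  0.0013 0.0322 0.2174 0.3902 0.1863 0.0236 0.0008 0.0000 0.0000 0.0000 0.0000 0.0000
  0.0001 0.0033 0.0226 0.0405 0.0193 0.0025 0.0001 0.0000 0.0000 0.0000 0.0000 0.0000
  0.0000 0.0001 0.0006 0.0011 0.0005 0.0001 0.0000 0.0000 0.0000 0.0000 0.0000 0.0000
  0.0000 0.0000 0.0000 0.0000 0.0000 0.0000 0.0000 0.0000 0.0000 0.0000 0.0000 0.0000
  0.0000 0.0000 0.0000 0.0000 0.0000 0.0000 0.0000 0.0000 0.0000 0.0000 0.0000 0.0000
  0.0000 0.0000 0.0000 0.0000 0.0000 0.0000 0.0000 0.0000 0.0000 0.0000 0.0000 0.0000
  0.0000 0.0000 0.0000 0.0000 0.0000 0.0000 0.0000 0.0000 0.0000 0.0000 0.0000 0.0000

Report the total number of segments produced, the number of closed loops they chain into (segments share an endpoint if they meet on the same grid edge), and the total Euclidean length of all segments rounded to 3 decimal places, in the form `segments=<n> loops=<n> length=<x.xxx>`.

segments=4 loops=1 length=2.673

cell (2,2): code 0100 → (2.347,3.000)–(3.000,2.530)
cell (2,3): code 1000 → (3.000,3.398)–(2.347,3.000)
cell (3,2): code 0010 → (3.000,2.530)–(3.341,3.000)
cell (3,3): code 0001 → (3.341,3.000)–(3.000,3.398)
total: 4 segments, chained into 1 closed loop(s), length Σ = 2.673294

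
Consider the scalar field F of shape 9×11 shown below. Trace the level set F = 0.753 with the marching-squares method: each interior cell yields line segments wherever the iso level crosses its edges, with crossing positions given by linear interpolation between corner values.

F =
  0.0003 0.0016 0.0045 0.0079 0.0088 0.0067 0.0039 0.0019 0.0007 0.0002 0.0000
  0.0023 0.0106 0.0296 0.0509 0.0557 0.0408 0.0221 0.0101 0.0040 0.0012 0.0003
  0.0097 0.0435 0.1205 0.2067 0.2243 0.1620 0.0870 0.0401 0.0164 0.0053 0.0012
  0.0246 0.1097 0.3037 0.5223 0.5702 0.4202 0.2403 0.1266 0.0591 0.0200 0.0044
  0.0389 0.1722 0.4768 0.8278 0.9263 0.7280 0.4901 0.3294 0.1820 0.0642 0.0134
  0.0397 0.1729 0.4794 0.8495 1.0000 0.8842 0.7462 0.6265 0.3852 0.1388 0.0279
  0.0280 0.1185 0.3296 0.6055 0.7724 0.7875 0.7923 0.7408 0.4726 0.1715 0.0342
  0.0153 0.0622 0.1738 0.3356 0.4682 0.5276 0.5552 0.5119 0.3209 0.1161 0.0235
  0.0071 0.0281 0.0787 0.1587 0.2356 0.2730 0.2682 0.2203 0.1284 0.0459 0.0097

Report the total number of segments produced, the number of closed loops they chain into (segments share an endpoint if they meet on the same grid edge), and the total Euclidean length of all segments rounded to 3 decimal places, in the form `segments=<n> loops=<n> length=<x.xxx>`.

segments=14 loops=1 length=10.588

cell (3,2): code 0100 → (3.755,3.000)–(4.000,2.787)
cell (3,3): code 1100 → (3.513,4.000)–(3.755,3.000)
cell (3,4): code 1000 → (4.000,4.874)–(3.513,4.000)
cell (4,2): code 0110 → (4.000,2.787)–(5.000,2.739)
cell (4,4): code 1101 → (4.160,5.000)–(4.000,4.874)
cell (4,5): code 1000 → (5.000,5.951)–(4.160,5.000)
cell (5,2): code 0010 → (5.000,2.739)–(5.395,3.000)
cell (5,3): code 0111 → (5.395,3.000)–(6.000,3.884)
cell (5,5): code 1101 → (5.148,6.000)–(5.000,5.951)
cell (5,6): code 1000 → (6.000,6.763)–(5.148,6.000)
cell (6,3): code 0010 → (6.000,3.884)–(6.064,4.000)
cell (6,4): code 0011 → (6.064,4.000)–(6.133,5.000)
cell (6,5): code 0011 → (6.133,5.000)–(6.166,6.000)
cell (6,6): code 0001 → (6.166,6.000)–(6.000,6.763)
total: 14 segments, chained into 1 closed loop(s), length Σ = 10.587718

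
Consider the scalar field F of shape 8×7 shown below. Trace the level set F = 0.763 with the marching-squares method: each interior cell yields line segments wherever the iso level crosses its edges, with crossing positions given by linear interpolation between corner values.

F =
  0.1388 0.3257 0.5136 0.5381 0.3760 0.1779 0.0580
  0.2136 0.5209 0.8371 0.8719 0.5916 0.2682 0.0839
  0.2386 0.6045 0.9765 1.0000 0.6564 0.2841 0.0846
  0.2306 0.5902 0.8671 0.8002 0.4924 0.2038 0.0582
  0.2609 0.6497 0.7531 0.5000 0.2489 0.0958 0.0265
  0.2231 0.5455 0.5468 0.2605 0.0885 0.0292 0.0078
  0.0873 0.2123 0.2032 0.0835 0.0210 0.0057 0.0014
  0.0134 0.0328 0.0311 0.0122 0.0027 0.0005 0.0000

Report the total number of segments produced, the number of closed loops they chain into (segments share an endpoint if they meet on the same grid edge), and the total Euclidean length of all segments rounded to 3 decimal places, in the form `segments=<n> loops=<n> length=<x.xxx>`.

cell (0,1): code 0100 → (0.771,2.000)–(1.000,1.766)
cell (0,2): code 1100 → (0.674,3.000)–(0.771,2.000)
cell (0,3): code 1000 → (1.000,3.389)–(0.674,3.000)
cell (1,1): code 0110 → (1.000,1.766)–(2.000,1.426)
cell (1,3): code 1001 → (2.000,3.690)–(1.000,3.389)
cell (2,1): code 0110 → (2.000,1.426)–(3.000,1.624)
cell (2,3): code 1001 → (3.000,3.121)–(2.000,3.690)
cell (3,1): code 0010 → (3.000,1.624)–(3.913,2.000)
cell (3,2): code 0011 → (3.913,2.000)–(3.124,3.000)
cell (3,3): code 0001 → (3.124,3.000)–(3.000,3.121)
total: 10 segments, chained into 1 closed loop(s), length Σ = 8.544656

segments=10 loops=1 length=8.545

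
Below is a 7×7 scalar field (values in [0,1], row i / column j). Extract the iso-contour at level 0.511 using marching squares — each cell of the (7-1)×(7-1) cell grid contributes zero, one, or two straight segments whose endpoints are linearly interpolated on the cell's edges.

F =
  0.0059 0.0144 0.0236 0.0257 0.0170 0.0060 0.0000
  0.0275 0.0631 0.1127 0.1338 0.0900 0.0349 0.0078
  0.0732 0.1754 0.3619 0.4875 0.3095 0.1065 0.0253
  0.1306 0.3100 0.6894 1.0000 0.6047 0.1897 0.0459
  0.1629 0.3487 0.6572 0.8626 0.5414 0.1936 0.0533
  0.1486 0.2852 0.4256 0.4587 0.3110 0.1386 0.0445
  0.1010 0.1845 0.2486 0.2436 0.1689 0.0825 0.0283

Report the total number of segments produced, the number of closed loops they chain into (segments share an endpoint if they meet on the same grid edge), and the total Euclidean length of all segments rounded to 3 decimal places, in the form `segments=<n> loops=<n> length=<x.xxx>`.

cell (2,1): code 0100 → (2.455,2.000)–(3.000,1.530)
cell (2,2): code 1100 → (2.046,3.000)–(2.455,2.000)
cell (2,3): code 1100 → (2.683,4.000)–(2.046,3.000)
cell (2,4): code 1000 → (3.000,4.226)–(2.683,4.000)
cell (3,1): code 0110 → (3.000,1.530)–(4.000,1.526)
cell (3,4): code 1001 → (4.000,4.087)–(3.000,4.226)
cell (4,1): code 0010 → (4.000,1.526)–(4.631,2.000)
cell (4,2): code 0011 → (4.631,2.000)–(4.871,3.000)
cell (4,3): code 0011 → (4.871,3.000)–(4.132,4.000)
cell (4,4): code 0001 → (4.132,4.000)–(4.000,4.087)
total: 10 segments, chained into 1 closed loop(s), length Σ = 8.603759

segments=10 loops=1 length=8.604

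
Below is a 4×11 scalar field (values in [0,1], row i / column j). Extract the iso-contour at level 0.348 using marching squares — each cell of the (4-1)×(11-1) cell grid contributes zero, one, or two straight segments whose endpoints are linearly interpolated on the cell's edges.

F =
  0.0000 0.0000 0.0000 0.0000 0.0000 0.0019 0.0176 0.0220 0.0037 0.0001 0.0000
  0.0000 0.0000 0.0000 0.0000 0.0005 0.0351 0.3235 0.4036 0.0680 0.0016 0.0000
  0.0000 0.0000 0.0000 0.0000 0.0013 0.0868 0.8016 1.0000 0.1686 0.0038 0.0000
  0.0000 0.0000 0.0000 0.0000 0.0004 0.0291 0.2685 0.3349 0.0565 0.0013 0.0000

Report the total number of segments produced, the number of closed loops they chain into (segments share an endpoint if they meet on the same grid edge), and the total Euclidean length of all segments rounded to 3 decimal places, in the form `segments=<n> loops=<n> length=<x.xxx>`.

cell (0,6): code 0100 → (0.854,7.000)–(1.000,6.306)
cell (0,7): code 1000 → (1.000,7.166)–(0.854,7.000)
cell (1,5): code 0100 → (1.051,6.000)–(2.000,5.365)
cell (1,6): code 1110 → (1.000,6.306)–(1.051,6.000)
cell (1,7): code 1001 → (2.000,7.784)–(1.000,7.166)
cell (2,5): code 0010 → (2.000,5.365)–(2.851,6.000)
cell (2,6): code 0011 → (2.851,6.000)–(2.980,7.000)
cell (2,7): code 0001 → (2.980,7.000)–(2.000,7.784)
total: 8 segments, chained into 1 closed loop(s), length Σ = 6.882455

segments=8 loops=1 length=6.882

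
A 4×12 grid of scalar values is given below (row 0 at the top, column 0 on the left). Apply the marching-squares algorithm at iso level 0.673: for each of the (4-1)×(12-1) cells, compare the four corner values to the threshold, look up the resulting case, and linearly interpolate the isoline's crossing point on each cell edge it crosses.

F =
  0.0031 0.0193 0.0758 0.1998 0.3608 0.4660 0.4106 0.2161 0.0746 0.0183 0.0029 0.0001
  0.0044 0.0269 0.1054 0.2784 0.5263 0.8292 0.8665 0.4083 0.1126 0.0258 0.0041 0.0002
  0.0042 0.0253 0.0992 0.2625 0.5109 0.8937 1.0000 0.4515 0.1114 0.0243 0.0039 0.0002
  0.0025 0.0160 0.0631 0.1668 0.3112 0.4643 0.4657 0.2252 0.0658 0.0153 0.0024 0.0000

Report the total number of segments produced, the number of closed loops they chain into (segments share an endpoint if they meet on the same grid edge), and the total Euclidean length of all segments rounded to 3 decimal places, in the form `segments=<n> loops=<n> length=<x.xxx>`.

segments=8 loops=1 length=6.919

cell (0,4): code 0100 → (0.570,5.000)–(1.000,4.484)
cell (0,5): code 1100 → (0.576,6.000)–(0.570,5.000)
cell (0,6): code 1000 → (1.000,6.422)–(0.576,6.000)
cell (1,4): code 0110 → (1.000,4.484)–(2.000,4.423)
cell (1,6): code 1001 → (2.000,6.596)–(1.000,6.422)
cell (2,4): code 0010 → (2.000,4.423)–(2.514,5.000)
cell (2,5): code 0011 → (2.514,5.000)–(2.612,6.000)
cell (2,6): code 0001 → (2.612,6.000)–(2.000,6.596)
total: 8 segments, chained into 1 closed loop(s), length Σ = 6.918649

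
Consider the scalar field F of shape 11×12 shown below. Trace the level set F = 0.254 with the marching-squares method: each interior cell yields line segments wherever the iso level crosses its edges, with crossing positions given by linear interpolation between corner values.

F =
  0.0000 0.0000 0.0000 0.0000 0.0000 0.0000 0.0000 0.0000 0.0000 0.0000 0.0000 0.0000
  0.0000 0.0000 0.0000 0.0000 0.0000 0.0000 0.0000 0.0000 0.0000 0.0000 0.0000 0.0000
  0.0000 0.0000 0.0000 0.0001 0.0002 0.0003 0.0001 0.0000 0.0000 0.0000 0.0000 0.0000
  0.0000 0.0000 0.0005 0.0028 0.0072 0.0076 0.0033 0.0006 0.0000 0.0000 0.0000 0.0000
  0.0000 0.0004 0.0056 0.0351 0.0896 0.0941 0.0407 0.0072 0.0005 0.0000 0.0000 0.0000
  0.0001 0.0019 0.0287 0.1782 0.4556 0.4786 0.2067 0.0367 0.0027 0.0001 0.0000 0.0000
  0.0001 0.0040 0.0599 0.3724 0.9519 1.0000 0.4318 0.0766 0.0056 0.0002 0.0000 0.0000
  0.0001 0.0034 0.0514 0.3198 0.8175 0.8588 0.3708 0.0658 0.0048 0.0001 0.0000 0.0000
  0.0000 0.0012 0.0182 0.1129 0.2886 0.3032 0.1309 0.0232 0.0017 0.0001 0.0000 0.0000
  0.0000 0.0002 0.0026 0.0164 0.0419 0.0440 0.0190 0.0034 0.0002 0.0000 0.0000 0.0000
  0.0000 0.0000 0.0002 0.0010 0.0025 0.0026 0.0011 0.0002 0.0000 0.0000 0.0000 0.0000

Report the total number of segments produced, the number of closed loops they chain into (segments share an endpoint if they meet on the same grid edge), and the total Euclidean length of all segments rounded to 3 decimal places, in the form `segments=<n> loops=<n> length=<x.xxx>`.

segments=16 loops=1 length=11.882

cell (4,3): code 0100 → (4.449,4.000)–(5.000,3.273)
cell (4,4): code 1100 → (4.416,5.000)–(4.449,4.000)
cell (4,5): code 1000 → (5.000,5.826)–(4.416,5.000)
cell (5,2): code 0100 → (5.390,3.000)–(6.000,2.621)
cell (5,3): code 1110 → (5.000,3.273)–(5.390,3.000)
cell (5,5): code 1101 → (5.210,6.000)–(5.000,5.826)
cell (5,6): code 1000 → (6.000,6.501)–(5.210,6.000)
cell (6,2): code 0110 → (6.000,2.621)–(7.000,2.755)
cell (6,6): code 1001 → (7.000,6.383)–(6.000,6.501)
cell (7,2): code 0010 → (7.000,2.755)–(7.318,3.000)
cell (7,3): code 0111 → (7.318,3.000)–(8.000,3.803)
cell (7,5): code 1011 → (8.000,5.286)–(7.487,6.000)
cell (7,6): code 0001 → (7.487,6.000)–(7.000,6.383)
cell (8,3): code 0010 → (8.000,3.803)–(8.140,4.000)
cell (8,4): code 0011 → (8.140,4.000)–(8.190,5.000)
cell (8,5): code 0001 → (8.190,5.000)–(8.000,5.286)
total: 16 segments, chained into 1 closed loop(s), length Σ = 11.882211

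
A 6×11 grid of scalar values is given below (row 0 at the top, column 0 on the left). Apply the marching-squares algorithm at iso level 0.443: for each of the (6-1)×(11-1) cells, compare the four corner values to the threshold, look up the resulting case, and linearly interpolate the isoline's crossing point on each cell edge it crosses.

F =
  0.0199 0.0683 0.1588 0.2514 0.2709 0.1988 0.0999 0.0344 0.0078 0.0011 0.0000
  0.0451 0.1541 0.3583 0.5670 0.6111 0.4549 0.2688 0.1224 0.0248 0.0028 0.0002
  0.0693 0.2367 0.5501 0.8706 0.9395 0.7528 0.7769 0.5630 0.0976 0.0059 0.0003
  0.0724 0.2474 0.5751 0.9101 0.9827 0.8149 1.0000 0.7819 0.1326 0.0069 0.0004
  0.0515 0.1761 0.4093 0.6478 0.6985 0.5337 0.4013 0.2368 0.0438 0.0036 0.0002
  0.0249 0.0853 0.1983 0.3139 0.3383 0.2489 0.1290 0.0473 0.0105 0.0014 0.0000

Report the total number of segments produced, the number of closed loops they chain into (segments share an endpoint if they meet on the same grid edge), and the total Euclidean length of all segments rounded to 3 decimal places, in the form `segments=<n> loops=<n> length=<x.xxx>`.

segments=20 loops=1 length=15.836

cell (0,2): code 0100 → (0.607,3.000)–(1.000,2.406)
cell (0,3): code 1100 → (0.506,4.000)–(0.607,3.000)
cell (0,4): code 1100 → (0.954,5.000)–(0.506,4.000)
cell (0,5): code 1000 → (1.000,5.064)–(0.954,5.000)
cell (1,1): code 0100 → (1.442,2.000)–(2.000,1.658)
cell (1,2): code 1110 → (1.000,2.406)–(1.442,2.000)
cell (1,5): code 1101 → (1.343,6.000)–(1.000,5.064)
cell (1,6): code 1100 → (1.728,7.000)–(1.343,6.000)
cell (1,7): code 1000 → (2.000,7.258)–(1.728,7.000)
cell (2,1): code 0110 → (2.000,1.658)–(3.000,1.597)
cell (2,7): code 1001 → (3.000,7.522)–(2.000,7.258)
cell (3,1): code 0010 → (3.000,1.597)–(3.797,2.000)
cell (3,2): code 0111 → (3.797,2.000)–(4.000,2.141)
cell (3,5): code 1011 → (4.000,5.685)–(3.930,6.000)
cell (3,6): code 0011 → (3.930,6.000)–(3.622,7.000)
cell (3,7): code 0001 → (3.622,7.000)–(3.000,7.522)
cell (4,2): code 0010 → (4.000,2.141)–(4.613,3.000)
cell (4,3): code 0011 → (4.613,3.000)–(4.709,4.000)
cell (4,4): code 0011 → (4.709,4.000)–(4.318,5.000)
cell (4,5): code 0001 → (4.318,5.000)–(4.000,5.685)
total: 20 segments, chained into 1 closed loop(s), length Σ = 15.836410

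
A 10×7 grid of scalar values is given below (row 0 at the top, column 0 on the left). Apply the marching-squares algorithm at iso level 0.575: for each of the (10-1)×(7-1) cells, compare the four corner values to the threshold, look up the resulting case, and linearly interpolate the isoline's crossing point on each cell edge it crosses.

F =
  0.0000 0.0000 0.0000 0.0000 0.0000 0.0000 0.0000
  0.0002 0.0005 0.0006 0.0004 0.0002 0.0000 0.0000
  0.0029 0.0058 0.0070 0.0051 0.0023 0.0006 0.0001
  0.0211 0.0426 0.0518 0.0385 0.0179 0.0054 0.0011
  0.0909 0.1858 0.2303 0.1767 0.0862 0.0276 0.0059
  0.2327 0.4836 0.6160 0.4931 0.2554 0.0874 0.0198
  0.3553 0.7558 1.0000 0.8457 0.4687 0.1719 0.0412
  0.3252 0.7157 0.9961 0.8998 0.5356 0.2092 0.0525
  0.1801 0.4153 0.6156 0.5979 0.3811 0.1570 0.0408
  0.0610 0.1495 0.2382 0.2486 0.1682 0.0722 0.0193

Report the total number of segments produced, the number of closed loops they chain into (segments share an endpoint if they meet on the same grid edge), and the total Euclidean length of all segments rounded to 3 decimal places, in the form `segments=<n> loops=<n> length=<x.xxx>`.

cell (4,1): code 0100 → (4.894,2.000)–(5.000,1.690)
cell (4,2): code 1000 → (5.000,2.334)–(4.894,2.000)
cell (5,0): code 0100 → (5.336,1.000)–(6.000,0.549)
cell (5,1): code 1110 → (5.000,1.690)–(5.336,1.000)
cell (5,2): code 1101 → (5.232,3.000)–(5.000,2.334)
cell (5,3): code 1000 → (6.000,3.718)–(5.232,3.000)
cell (6,0): code 0110 → (6.000,0.549)–(7.000,0.640)
cell (6,3): code 1001 → (7.000,3.892)–(6.000,3.718)
cell (7,0): code 0010 → (7.000,0.640)–(7.468,1.000)
cell (7,1): code 0111 → (7.468,1.000)–(8.000,1.797)
cell (7,3): code 1001 → (8.000,3.106)–(7.000,3.892)
cell (8,1): code 0010 → (8.000,1.797)–(8.108,2.000)
cell (8,2): code 0011 → (8.108,2.000)–(8.066,3.000)
cell (8,3): code 0001 → (8.066,3.000)–(8.000,3.106)
total: 14 segments, chained into 1 closed loop(s), length Σ = 10.200271

segments=14 loops=1 length=10.200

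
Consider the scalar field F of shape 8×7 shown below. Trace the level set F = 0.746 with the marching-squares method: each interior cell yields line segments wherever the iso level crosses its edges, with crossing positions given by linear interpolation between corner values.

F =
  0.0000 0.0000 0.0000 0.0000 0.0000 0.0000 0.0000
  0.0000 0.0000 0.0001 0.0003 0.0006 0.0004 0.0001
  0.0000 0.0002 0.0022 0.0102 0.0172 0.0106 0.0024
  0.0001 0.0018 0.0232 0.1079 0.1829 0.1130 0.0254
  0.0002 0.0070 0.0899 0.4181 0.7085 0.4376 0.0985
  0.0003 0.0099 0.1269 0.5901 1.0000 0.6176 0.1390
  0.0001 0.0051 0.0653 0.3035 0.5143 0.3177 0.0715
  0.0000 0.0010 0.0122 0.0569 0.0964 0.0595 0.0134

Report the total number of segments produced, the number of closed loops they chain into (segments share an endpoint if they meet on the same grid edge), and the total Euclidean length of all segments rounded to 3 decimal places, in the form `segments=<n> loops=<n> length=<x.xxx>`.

cell (4,3): code 0100 → (4.129,4.000)–(5.000,3.380)
cell (4,4): code 1000 → (5.000,4.664)–(4.129,4.000)
cell (5,3): code 0010 → (5.000,3.380)–(5.523,4.000)
cell (5,4): code 0001 → (5.523,4.000)–(5.000,4.664)
total: 4 segments, chained into 1 closed loop(s), length Σ = 3.821108

segments=4 loops=1 length=3.821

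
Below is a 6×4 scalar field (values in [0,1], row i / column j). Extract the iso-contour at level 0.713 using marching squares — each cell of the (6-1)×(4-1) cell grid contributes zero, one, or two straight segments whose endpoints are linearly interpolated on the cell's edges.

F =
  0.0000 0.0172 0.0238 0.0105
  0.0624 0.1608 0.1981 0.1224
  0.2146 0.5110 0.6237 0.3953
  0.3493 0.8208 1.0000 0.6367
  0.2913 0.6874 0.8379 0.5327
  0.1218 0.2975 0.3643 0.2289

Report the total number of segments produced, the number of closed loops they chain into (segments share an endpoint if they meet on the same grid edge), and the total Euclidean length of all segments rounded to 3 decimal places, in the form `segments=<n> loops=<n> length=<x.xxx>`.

segments=8 loops=1 length=6.121

cell (2,0): code 0100 → (2.652,1.000)–(3.000,0.771)
cell (2,1): code 1100 → (2.237,2.000)–(2.652,1.000)
cell (2,2): code 1000 → (3.000,2.790)–(2.237,2.000)
cell (3,0): code 0010 → (3.000,0.771)–(3.808,1.000)
cell (3,1): code 0111 → (3.808,1.000)–(4.000,1.170)
cell (3,2): code 1001 → (4.000,2.409)–(3.000,2.790)
cell (4,1): code 0010 → (4.000,1.170)–(4.264,2.000)
cell (4,2): code 0001 → (4.264,2.000)–(4.000,2.409)
total: 8 segments, chained into 1 closed loop(s), length Σ = 6.120954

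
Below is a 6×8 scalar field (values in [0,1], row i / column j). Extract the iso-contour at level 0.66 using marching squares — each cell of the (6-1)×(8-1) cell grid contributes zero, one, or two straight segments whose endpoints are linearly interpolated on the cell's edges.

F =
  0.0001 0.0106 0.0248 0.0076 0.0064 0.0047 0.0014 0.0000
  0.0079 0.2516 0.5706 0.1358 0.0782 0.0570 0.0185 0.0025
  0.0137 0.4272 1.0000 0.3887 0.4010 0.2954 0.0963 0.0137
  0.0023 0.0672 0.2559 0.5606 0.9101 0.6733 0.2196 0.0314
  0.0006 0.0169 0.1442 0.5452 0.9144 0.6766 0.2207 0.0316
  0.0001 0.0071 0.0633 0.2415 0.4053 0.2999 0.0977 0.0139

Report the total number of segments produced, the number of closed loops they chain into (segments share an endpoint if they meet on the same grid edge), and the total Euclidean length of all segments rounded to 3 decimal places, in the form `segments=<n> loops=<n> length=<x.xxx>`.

segments=12 loops=2 length=9.447

cell (1,1): code 0100 → (1.208,2.000)–(2.000,1.406)
cell (1,2): code 1000 → (2.000,2.556)–(1.208,2.000)
cell (2,1): code 0010 → (2.000,1.406)–(2.457,2.000)
cell (2,2): code 0001 → (2.457,2.000)–(2.000,2.556)
cell (2,3): code 0100 → (2.509,4.000)–(3.000,3.284)
cell (2,4): code 1100 → (2.965,5.000)–(2.509,4.000)
cell (2,5): code 1000 → (3.000,5.029)–(2.965,5.000)
cell (3,3): code 0110 → (3.000,3.284)–(4.000,3.311)
cell (3,5): code 1001 → (4.000,5.036)–(3.000,5.029)
cell (4,3): code 0010 → (4.000,3.311)–(4.500,4.000)
cell (4,4): code 0011 → (4.500,4.000)–(4.044,5.000)
cell (4,5): code 0001 → (4.044,5.000)–(4.000,5.036)
total: 12 segments, chained into 2 closed loop(s), length Σ = 9.446619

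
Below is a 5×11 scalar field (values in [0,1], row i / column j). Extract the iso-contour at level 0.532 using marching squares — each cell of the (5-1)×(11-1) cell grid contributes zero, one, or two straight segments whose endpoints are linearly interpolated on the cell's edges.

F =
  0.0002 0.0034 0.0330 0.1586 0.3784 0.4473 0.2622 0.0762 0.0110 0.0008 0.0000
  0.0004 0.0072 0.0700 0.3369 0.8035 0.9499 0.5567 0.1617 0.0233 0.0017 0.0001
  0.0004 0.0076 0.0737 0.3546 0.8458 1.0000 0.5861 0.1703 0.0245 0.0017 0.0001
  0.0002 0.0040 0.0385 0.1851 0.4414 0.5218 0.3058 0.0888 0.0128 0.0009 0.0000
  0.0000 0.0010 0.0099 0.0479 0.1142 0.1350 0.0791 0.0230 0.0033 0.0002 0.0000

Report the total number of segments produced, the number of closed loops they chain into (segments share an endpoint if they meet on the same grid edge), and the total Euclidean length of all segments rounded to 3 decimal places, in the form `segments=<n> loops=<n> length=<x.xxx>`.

cell (0,3): code 0100 → (0.361,4.000)–(1.000,3.418)
cell (0,4): code 1100 → (0.169,5.000)–(0.361,4.000)
cell (0,5): code 1100 → (0.916,6.000)–(0.169,5.000)
cell (0,6): code 1000 → (1.000,6.063)–(0.916,6.000)
cell (1,3): code 0110 → (1.000,3.418)–(2.000,3.361)
cell (1,6): code 1001 → (2.000,6.130)–(1.000,6.063)
cell (2,3): code 0010 → (2.000,3.361)–(2.776,4.000)
cell (2,4): code 0011 → (2.776,4.000)–(2.979,5.000)
cell (2,5): code 0011 → (2.979,5.000)–(2.193,6.000)
cell (2,6): code 0001 → (2.193,6.000)–(2.000,6.130)
total: 10 segments, chained into 1 closed loop(s), length Σ = 8.769419

segments=10 loops=1 length=8.769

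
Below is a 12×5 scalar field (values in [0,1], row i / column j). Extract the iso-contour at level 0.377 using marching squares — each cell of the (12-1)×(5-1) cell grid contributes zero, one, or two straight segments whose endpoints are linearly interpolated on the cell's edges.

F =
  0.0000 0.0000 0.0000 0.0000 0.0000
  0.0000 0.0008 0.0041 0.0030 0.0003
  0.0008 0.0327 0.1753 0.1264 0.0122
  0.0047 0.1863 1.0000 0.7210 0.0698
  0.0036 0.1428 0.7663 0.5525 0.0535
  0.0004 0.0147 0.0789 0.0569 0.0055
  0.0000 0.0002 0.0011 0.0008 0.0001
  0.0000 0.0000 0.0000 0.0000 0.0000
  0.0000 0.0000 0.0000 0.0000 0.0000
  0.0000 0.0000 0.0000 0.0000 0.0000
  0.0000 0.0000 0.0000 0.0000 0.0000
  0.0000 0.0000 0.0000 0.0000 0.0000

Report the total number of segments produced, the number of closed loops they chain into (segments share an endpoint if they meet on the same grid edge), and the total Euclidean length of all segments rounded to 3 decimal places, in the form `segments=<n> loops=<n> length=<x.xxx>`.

cell (2,1): code 0100 → (2.245,2.000)–(3.000,1.234)
cell (2,2): code 1100 → (2.421,3.000)–(2.245,2.000)
cell (2,3): code 1000 → (3.000,3.528)–(2.421,3.000)
cell (3,1): code 0110 → (3.000,1.234)–(4.000,1.376)
cell (3,3): code 1001 → (4.000,3.352)–(3.000,3.528)
cell (4,1): code 0010 → (4.000,1.376)–(4.566,2.000)
cell (4,2): code 0011 → (4.566,2.000)–(4.354,3.000)
cell (4,3): code 0001 → (4.354,3.000)–(4.000,3.352)
total: 8 segments, chained into 1 closed loop(s), length Σ = 7.264253

segments=8 loops=1 length=7.264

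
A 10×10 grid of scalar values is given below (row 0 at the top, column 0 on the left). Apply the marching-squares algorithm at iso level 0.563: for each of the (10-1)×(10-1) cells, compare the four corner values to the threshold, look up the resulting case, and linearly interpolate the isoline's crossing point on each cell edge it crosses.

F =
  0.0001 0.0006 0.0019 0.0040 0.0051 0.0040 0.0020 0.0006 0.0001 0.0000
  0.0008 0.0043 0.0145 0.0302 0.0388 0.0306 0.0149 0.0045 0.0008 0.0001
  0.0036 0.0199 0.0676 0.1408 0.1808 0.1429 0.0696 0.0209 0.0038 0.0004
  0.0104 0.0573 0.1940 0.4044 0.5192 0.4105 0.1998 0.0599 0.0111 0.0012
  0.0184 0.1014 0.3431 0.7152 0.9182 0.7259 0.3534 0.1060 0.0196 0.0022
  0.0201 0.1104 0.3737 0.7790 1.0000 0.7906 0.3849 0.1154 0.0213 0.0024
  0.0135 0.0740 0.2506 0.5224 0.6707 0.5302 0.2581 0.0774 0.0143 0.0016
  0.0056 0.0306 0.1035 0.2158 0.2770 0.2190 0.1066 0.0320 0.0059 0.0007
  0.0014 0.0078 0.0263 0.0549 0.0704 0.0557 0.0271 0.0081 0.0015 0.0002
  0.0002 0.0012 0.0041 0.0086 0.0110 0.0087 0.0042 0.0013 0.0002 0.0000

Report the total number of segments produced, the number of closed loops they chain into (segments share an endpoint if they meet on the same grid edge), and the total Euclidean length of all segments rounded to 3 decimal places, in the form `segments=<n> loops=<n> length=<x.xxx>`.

segments=12 loops=1 length=9.681

cell (3,2): code 0100 → (3.510,3.000)–(4.000,2.591)
cell (3,3): code 1100 → (3.110,4.000)–(3.510,3.000)
cell (3,4): code 1100 → (3.484,5.000)–(3.110,4.000)
cell (3,5): code 1000 → (4.000,5.437)–(3.484,5.000)
cell (4,2): code 0110 → (4.000,2.591)–(5.000,2.467)
cell (4,5): code 1001 → (5.000,5.561)–(4.000,5.437)
cell (5,2): code 0010 → (5.000,2.467)–(5.842,3.000)
cell (5,3): code 0111 → (5.842,3.000)–(6.000,3.274)
cell (5,4): code 1011 → (6.000,4.767)–(5.874,5.000)
cell (5,5): code 0001 → (5.874,5.000)–(5.000,5.561)
cell (6,3): code 0010 → (6.000,3.274)–(6.274,4.000)
cell (6,4): code 0001 → (6.274,4.000)–(6.000,4.767)
total: 12 segments, chained into 1 closed loop(s), length Σ = 9.681171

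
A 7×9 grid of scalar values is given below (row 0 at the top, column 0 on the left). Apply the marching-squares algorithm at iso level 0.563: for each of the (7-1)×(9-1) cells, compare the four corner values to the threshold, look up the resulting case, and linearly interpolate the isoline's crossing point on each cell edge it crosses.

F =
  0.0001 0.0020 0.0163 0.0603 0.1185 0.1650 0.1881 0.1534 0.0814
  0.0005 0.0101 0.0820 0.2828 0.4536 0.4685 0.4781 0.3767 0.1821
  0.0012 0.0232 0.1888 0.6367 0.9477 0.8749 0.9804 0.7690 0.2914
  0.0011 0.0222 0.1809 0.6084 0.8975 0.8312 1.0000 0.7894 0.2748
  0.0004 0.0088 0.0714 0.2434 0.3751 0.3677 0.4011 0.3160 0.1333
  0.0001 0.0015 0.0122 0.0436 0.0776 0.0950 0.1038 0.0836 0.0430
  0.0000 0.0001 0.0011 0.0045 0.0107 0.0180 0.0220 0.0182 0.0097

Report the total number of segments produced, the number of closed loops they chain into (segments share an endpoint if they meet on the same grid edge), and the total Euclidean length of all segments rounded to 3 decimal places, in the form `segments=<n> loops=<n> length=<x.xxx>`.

cell (1,2): code 0100 → (1.792,3.000)–(2.000,2.835)
cell (1,3): code 1100 → (1.221,4.000)–(1.792,3.000)
cell (1,4): code 1100 → (1.233,5.000)–(1.221,4.000)
cell (1,5): code 1100 → (1.169,6.000)–(1.233,5.000)
cell (1,6): code 1100 → (1.475,7.000)–(1.169,6.000)
cell (1,7): code 1000 → (2.000,7.431)–(1.475,7.000)
cell (2,2): code 0110 → (2.000,2.835)–(3.000,2.894)
cell (2,7): code 1001 → (3.000,7.440)–(2.000,7.431)
cell (3,2): code 0010 → (3.000,2.894)–(3.124,3.000)
cell (3,3): code 0011 → (3.124,3.000)–(3.640,4.000)
cell (3,4): code 0011 → (3.640,4.000)–(3.579,5.000)
cell (3,5): code 0011 → (3.579,5.000)–(3.730,6.000)
cell (3,6): code 0011 → (3.730,6.000)–(3.478,7.000)
cell (3,7): code 0001 → (3.478,7.000)–(3.000,7.440)
total: 14 segments, chained into 1 closed loop(s), length Σ = 12.128704

segments=14 loops=1 length=12.129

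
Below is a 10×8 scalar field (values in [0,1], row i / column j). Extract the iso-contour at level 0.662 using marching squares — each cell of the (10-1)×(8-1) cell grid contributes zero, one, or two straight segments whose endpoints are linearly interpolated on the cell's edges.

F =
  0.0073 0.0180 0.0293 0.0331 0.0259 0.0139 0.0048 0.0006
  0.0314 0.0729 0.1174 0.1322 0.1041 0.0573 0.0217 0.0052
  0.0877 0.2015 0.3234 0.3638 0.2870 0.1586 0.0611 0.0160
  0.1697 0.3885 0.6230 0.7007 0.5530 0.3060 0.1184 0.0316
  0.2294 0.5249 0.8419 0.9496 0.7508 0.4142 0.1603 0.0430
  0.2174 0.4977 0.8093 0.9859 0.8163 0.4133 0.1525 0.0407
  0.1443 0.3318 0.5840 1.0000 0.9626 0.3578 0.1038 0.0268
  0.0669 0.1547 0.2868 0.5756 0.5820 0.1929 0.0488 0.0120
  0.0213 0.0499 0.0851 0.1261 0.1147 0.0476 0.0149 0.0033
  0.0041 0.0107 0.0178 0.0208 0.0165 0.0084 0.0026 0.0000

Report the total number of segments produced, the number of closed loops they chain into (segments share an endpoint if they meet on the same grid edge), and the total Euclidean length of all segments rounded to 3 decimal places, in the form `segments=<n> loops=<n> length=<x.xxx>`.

cell (2,2): code 0100 → (2.885,3.000)–(3.000,2.502)
cell (2,3): code 1000 → (3.000,3.262)–(2.885,3.000)
cell (3,1): code 0100 → (3.178,2.000)–(4.000,1.432)
cell (3,2): code 1110 → (3.000,2.502)–(3.178,2.000)
cell (3,3): code 1101 → (3.551,4.000)–(3.000,3.262)
cell (3,4): code 1000 → (4.000,4.264)–(3.551,4.000)
cell (4,1): code 0110 → (4.000,1.432)–(5.000,1.527)
cell (4,4): code 1001 → (5.000,4.383)–(4.000,4.264)
cell (5,1): code 0010 → (5.000,1.527)–(5.654,2.000)
cell (5,2): code 0111 → (5.654,2.000)–(6.000,2.188)
cell (5,4): code 1001 → (6.000,4.497)–(5.000,4.383)
cell (6,2): code 0010 → (6.000,2.188)–(6.796,3.000)
cell (6,3): code 0011 → (6.796,3.000)–(6.790,4.000)
cell (6,4): code 0001 → (6.790,4.000)–(6.000,4.497)
total: 14 segments, chained into 1 closed loop(s), length Σ = 11.059814

segments=14 loops=1 length=11.060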